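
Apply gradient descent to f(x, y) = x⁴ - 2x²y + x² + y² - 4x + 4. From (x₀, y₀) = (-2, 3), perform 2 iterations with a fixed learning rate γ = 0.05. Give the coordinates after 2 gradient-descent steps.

∇f = (4x³ - 4xy + 2x - 4, -2x² + 2y)
Step 1: at (-2, 3), ∇f = (-16, -2) → (-2, 3) − 0.05·(-16, -2) = (-1.2, 3.1)
Step 2: at (-1.2, 3.1), ∇f = (1.568, 3.32) → (-1.2, 3.1) − 0.05·(1.568, 3.32) = (-1.2784, 2.934)

(-1.2784, 2.934)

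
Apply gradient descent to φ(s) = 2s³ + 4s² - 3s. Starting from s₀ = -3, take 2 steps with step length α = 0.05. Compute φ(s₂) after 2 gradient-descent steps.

-788.17768935384375

φ′(s) = 6s² + 8s - 3
s₁ = -3 − 0.05·27 = -4.35
s₂ = -4.35 − 0.05·75.735 = -8.13675
φ(-8.13675) = -788.17768935384375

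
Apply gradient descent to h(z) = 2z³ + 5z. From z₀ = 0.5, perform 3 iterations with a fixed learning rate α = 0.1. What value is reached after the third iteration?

h′(z) = 6z² + 5
z₁ = 0.5 − 0.1·6.5 = -0.15
z₂ = -0.15 − 0.1·5.135 = -0.6635
z₃ = -0.6635 − 0.1·7.6413935 = -1.42763935

-1.42763935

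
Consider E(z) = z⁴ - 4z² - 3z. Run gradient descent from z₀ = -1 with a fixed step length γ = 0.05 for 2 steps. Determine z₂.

-1.088475

E′(z) = 4z³ - 8z - 3
z₁ = -1 − 0.05·1 = -1.05
z₂ = -1.05 − 0.05·0.7695 = -1.088475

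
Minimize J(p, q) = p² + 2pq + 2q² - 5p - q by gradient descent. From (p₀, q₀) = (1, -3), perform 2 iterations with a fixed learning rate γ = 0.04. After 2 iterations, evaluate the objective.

-0.81875712

∇J = (2p + 2q - 5, 2p + 4q - 1)
Step 1: at (1, -3), ∇J = (-9, -11) → (1, -3) − 0.04·(-9, -11) = (1.36, -2.56)
Step 2: at (1.36, -2.56), ∇J = (-7.4, -8.52) → (1.36, -2.56) − 0.04·(-7.4, -8.52) = (1.656, -2.2192)
J(1.656, -2.2192) = -0.81875712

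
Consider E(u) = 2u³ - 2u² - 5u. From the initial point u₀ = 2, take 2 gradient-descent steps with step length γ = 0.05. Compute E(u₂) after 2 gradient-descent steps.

E′(u) = 6u² - 4u - 5
u₁ = 2 − 0.05·11 = 1.45
u₂ = 1.45 − 0.05·1.815 = 1.35925
E(1.35925) = -5.46877773584375

-5.46877773584375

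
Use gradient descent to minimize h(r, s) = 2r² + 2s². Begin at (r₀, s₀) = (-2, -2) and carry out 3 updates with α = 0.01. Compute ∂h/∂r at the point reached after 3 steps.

∇h = (4r, 4s)
(r₁, s₁) = (-2, -2) − 0.01·(-8, -8) = (-1.92, -1.92)
(r₂, s₂) = (-1.92, -1.92) − 0.01·(-7.68, -7.68) = (-1.8432, -1.8432)
(r₃, s₃) = (-1.8432, -1.8432) − 0.01·(-7.3728, -7.3728) = (-1.769472, -1.769472)
∂h/∂r at (-1.769472, -1.769472) = -7.077888

-7.077888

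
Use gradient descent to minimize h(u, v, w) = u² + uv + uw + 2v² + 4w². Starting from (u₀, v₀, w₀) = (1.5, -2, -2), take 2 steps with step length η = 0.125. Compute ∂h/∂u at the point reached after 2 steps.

∇h = (2u + v + w, u + 4v, u + 8w)
(u₁, v₁, w₁) = (1.5, -2, -2) − 0.125·(-1, -6.5, -14.5) = (1.625, -1.1875, -0.1875)
(u₂, v₂, w₂) = (1.625, -1.1875, -0.1875) − 0.125·(1.875, -3.125, 0.125) = (1.390625, -0.796875, -0.203125)
∂h/∂u at (1.390625, -0.796875, -0.203125) = 1.78125

1.78125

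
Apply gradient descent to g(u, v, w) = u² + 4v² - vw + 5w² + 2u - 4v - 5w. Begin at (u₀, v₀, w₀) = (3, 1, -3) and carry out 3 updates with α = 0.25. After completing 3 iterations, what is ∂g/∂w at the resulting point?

∇g = (2u + 2, 8v - w - 4, -v + 10w - 5)
(u₁, v₁, w₁) = (3, 1, -3) − 0.25·(8, 7, -36) = (1, -0.75, 6)
(u₂, v₂, w₂) = (1, -0.75, 6) − 0.25·(4, -16, 55.75) = (0, 3.25, -7.9375)
(u₃, v₃, w₃) = (0, 3.25, -7.9375) − 0.25·(2, 29.9375, -87.625) = (-0.5, -4.234375, 13.96875)
∂g/∂w at (-0.5, -4.234375, 13.96875) = 138.921875

138.921875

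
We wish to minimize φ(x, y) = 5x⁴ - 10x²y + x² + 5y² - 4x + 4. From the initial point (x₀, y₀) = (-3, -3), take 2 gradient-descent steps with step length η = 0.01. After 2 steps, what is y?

0.229

∇φ = (20x³ - 20xy + 2x - 4, -10x² + 10y)
Step 1: at (-3, -3), ∇φ = (-730, -120) → (-3, -3) − 0.01·(-730, -120) = (4.3, -1.8)
Step 2: at (4.3, -1.8), ∇φ = (1749.54, -202.9) → (4.3, -1.8) − 0.01·(1749.54, -202.9) = (-13.1954, 0.229)
y = 0.229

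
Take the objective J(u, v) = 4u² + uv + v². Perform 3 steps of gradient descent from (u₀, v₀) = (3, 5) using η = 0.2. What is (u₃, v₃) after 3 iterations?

∇J = (8u + v, u + 2v)
(u₁, v₁) = (3, 5) − 0.2·(29, 13) = (-2.8, 2.4)
(u₂, v₂) = (-2.8, 2.4) − 0.2·(-20, 2) = (1.2, 2)
(u₃, v₃) = (1.2, 2) − 0.2·(11.6, 5.2) = (-1.12, 0.96)

(-1.12, 0.96)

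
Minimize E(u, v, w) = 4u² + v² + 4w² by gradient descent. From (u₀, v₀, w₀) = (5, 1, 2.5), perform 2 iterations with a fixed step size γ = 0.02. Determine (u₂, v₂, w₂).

(3.528, 0.9216, 1.764)

∇E = (8u, 2v, 8w)
Step 1: at (5, 1, 2.5), ∇E = (40, 2, 20) → (5, 1, 2.5) − 0.02·(40, 2, 20) = (4.2, 0.96, 2.1)
Step 2: at (4.2, 0.96, 2.1), ∇E = (33.6, 1.92, 16.8) → (4.2, 0.96, 2.1) − 0.02·(33.6, 1.92, 16.8) = (3.528, 0.9216, 1.764)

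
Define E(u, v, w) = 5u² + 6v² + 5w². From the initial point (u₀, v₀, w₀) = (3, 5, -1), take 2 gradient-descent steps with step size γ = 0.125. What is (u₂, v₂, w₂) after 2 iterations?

∇E = (10u, 12v, 10w)
(u₁, v₁, w₁) = (3, 5, -1) − 0.125·(30, 60, -10) = (-0.75, -2.5, 0.25)
(u₂, v₂, w₂) = (-0.75, -2.5, 0.25) − 0.125·(-7.5, -30, 2.5) = (0.1875, 1.25, -0.0625)

(0.1875, 1.25, -0.0625)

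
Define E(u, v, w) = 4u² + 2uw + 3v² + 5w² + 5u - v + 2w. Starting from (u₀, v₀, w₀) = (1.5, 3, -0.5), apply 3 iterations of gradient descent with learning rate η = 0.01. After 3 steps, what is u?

1.057312

∇E = (8u + 2w + 5, 6v - 1, 2u + 10w + 2)
(u₁, v₁, w₁) = (1.5, 3, -0.5) − 0.01·(16, 17, 0) = (1.34, 2.83, -0.5)
(u₂, v₂, w₂) = (1.34, 2.83, -0.5) − 0.01·(14.72, 15.98, -0.32) = (1.1928, 2.6702, -0.4968)
(u₃, v₃, w₃) = (1.1928, 2.6702, -0.4968) − 0.01·(13.5488, 15.0212, -0.5824) = (1.057312, 2.519988, -0.490976)
u = 1.057312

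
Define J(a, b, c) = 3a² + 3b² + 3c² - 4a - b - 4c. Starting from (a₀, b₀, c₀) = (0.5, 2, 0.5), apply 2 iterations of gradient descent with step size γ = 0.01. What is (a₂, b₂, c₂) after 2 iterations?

∇J = (6a - 4, 6b - 1, 6c - 4)
(a₁, b₁, c₁) = (0.5, 2, 0.5) − 0.01·(-1, 11, -1) = (0.51, 1.89, 0.51)
(a₂, b₂, c₂) = (0.51, 1.89, 0.51) − 0.01·(-0.94, 10.34, -0.94) = (0.5194, 1.7866, 0.5194)

(0.5194, 1.7866, 0.5194)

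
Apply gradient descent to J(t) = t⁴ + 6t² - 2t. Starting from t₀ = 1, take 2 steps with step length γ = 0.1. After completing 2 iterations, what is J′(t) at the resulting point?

1.781361598464

J′(t) = 4t³ + 12t - 2
Step 1: J′(1) = 14; t₁ = 1 − 0.1·14 = -0.4
Step 2: J′(-0.4) = -7.056; t₂ = -0.4 − 0.1·(-7.056) = 0.3056
J′(t) at (0.3056) = 1.781361598464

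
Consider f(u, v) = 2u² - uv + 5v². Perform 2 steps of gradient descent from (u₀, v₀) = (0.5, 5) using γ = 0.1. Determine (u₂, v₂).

∇f = (4u - v, -u + 10v)
Step 1: at (0.5, 5), ∇f = (-3, 49.5) → (0.5, 5) − 0.1·(-3, 49.5) = (0.8, 0.05)
Step 2: at (0.8, 0.05), ∇f = (3.15, -0.3) → (0.8, 0.05) − 0.1·(3.15, -0.3) = (0.485, 0.08)

(0.485, 0.08)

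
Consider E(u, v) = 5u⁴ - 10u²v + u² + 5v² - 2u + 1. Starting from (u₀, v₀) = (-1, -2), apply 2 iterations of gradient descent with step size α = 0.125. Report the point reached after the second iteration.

∇E = (20u³ - 20uv + 2u - 2, -10u² + 10v)
(u₁, v₁) = (-1, -2) − 0.125·(-64, -30) = (7, 1.75)
(u₂, v₂) = (7, 1.75) − 0.125·(6627, -472.5) = (-821.375, 60.8125)

(-821.375, 60.8125)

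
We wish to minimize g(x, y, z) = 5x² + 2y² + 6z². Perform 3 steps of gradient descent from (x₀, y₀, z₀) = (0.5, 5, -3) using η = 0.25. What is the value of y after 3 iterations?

∇g = (10x, 4y, 12z)
Step 1: at (0.5, 5, -3), ∇g = (5, 20, -36) → (0.5, 5, -3) − 0.25·(5, 20, -36) = (-0.75, 0, 6)
Step 2: at (-0.75, 0, 6), ∇g = (-7.5, 0, 72) → (-0.75, 0, 6) − 0.25·(-7.5, 0, 72) = (1.125, 0, -12)
Step 3: at (1.125, 0, -12), ∇g = (11.25, 0, -144) → (1.125, 0, -12) − 0.25·(11.25, 0, -144) = (-1.6875, 0, 24)
y = 0

0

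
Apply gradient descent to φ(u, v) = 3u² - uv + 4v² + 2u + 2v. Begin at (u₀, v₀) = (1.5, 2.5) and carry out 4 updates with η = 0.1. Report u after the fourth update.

-0.28485

∇φ = (6u - v + 2, -u + 8v + 2)
Step 1: at (1.5, 2.5), ∇φ = (8.5, 20.5) → (1.5, 2.5) − 0.1·(8.5, 20.5) = (0.65, 0.45)
Step 2: at (0.65, 0.45), ∇φ = (5.45, 4.95) → (0.65, 0.45) − 0.1·(5.45, 4.95) = (0.105, -0.045)
Step 3: at (0.105, -0.045), ∇φ = (2.675, 1.535) → (0.105, -0.045) − 0.1·(2.675, 1.535) = (-0.1625, -0.1985)
Step 4: at (-0.1625, -0.1985), ∇φ = (1.2235, 0.5745) → (-0.1625, -0.1985) − 0.1·(1.2235, 0.5745) = (-0.28485, -0.25595)
u = -0.28485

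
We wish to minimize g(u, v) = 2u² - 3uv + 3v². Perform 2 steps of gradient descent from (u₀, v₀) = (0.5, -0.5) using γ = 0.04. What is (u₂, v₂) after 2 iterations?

(0.264, -0.2)

∇g = (4u - 3v, -3u + 6v)
(u₁, v₁) = (0.5, -0.5) − 0.04·(3.5, -4.5) = (0.36, -0.32)
(u₂, v₂) = (0.36, -0.32) − 0.04·(2.4, -3) = (0.264, -0.2)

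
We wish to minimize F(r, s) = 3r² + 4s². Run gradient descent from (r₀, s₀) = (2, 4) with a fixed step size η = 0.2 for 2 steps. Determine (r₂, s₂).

∇F = (6r, 8s)
(r₁, s₁) = (2, 4) − 0.2·(12, 32) = (-0.4, -2.4)
(r₂, s₂) = (-0.4, -2.4) − 0.2·(-2.4, -19.2) = (0.08, 1.44)

(0.08, 1.44)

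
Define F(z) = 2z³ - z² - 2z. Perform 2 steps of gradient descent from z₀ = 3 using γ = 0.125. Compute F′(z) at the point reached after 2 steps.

F′(z) = 6z² - 2z - 2
Step 1: F′(3) = 46; z₁ = 3 − 0.125·46 = -2.75
Step 2: F′(-2.75) = 48.875; z₂ = -2.75 − 0.125·48.875 = -8.859375
F′(z) at (-8.859375) = 486.64990234375

486.64990234375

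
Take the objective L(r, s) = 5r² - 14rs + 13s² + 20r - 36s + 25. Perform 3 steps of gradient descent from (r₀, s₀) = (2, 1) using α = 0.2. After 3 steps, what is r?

∇L = (10r - 14s + 20, -14r + 26s - 36)
Step 1: at (2, 1), ∇L = (26, -38) → (2, 1) − 0.2·(26, -38) = (-3.2, 8.6)
Step 2: at (-3.2, 8.6), ∇L = (-132.4, 232.4) → (-3.2, 8.6) − 0.2·(-132.4, 232.4) = (23.28, -37.88)
Step 3: at (23.28, -37.88), ∇L = (783.12, -1346.8) → (23.28, -37.88) − 0.2·(783.12, -1346.8) = (-133.344, 231.48)
r = -133.344

-133.344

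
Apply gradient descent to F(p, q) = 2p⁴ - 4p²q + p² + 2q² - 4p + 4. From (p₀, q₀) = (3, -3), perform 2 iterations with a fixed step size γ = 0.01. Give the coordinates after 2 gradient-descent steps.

(0.11776, -2.4188)

∇F = (8p³ - 8pq + 2p - 4, -4p² + 4q)
Step 1: at (3, -3), ∇F = (290, -48) → (3, -3) − 0.01·(290, -48) = (0.1, -2.52)
Step 2: at (0.1, -2.52), ∇F = (-1.776, -10.12) → (0.1, -2.52) − 0.01·(-1.776, -10.12) = (0.11776, -2.4188)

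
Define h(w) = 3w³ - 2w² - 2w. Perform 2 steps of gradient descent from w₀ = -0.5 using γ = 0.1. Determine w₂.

-1.2880625

h′(w) = 9w² - 4w - 2
Step 1: h′(-0.5) = 2.25; w₁ = -0.5 − 0.1·2.25 = -0.725
Step 2: h′(-0.725) = 5.630625; w₂ = -0.725 − 0.1·5.630625 = -1.2880625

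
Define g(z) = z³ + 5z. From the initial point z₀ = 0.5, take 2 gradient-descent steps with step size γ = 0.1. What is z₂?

g′(z) = 3z² + 5
z₁ = 0.5 − 0.1·5.75 = -0.075
z₂ = -0.075 − 0.1·5.016875 = -0.5766875

-0.5766875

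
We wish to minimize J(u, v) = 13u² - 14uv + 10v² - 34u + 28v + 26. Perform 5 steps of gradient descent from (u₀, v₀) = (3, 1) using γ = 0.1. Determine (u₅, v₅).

(-61.11648, 49.34848)

∇J = (26u - 14v - 34, -14u + 20v + 28)
Step 1: at (3, 1), ∇J = (30, 6) → (3, 1) − 0.1·(30, 6) = (0, 0.4)
Step 2: at (0, 0.4), ∇J = (-39.6, 36) → (0, 0.4) − 0.1·(-39.6, 36) = (3.96, -3.2)
Step 3: at (3.96, -3.2), ∇J = (113.76, -91.44) → (3.96, -3.2) − 0.1·(113.76, -91.44) = (-7.416, 5.944)
Step 4: at (-7.416, 5.944), ∇J = (-310.032, 250.704) → (-7.416, 5.944) − 0.1·(-310.032, 250.704) = (23.5872, -19.1264)
Step 5: at (23.5872, -19.1264), ∇J = (847.0368, -684.7488) → (23.5872, -19.1264) − 0.1·(847.0368, -684.7488) = (-61.11648, 49.34848)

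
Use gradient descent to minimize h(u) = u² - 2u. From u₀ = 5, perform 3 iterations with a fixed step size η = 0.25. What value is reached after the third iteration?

h′(u) = 2u - 2
u₁ = 5 − 0.25·8 = 3
u₂ = 3 − 0.25·4 = 2
u₃ = 2 − 0.25·2 = 1.5

1.5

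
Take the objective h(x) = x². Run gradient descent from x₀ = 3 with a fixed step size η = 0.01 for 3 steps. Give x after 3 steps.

h′(x) = 2x
Step 1: h′(3) = 6; x₁ = 3 − 0.01·6 = 2.94
Step 2: h′(2.94) = 5.88; x₂ = 2.94 − 0.01·5.88 = 2.8812
Step 3: h′(2.8812) = 5.7624; x₃ = 2.8812 − 0.01·5.7624 = 2.823576

2.823576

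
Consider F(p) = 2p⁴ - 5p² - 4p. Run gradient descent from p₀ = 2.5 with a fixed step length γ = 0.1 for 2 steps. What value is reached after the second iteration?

272.5288

F′(p) = 8p³ - 10p - 4
Step 1: F′(2.5) = 96; p₁ = 2.5 − 0.1·96 = -7.1
Step 2: F′(-7.1) = -2796.288; p₂ = -7.1 − 0.1·(-2796.288) = 272.5288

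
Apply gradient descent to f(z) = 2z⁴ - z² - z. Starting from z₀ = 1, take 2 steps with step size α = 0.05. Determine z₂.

f′(z) = 8z³ - 2z - 1
z₁ = 1 − 0.05·5 = 0.75
z₂ = 0.75 − 0.05·0.875 = 0.70625

0.70625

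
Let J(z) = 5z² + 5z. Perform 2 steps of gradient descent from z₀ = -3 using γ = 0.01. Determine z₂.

J′(z) = 10z + 5
Step 1: J′(-3) = -25; z₁ = -3 − 0.01·(-25) = -2.75
Step 2: J′(-2.75) = -22.5; z₂ = -2.75 − 0.01·(-22.5) = -2.525

-2.525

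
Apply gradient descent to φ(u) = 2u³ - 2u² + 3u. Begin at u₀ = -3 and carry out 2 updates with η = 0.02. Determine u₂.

-7.092528

φ′(u) = 6u² - 4u + 3
u₁ = -3 − 0.02·69 = -4.38
u₂ = -4.38 − 0.02·135.6264 = -7.092528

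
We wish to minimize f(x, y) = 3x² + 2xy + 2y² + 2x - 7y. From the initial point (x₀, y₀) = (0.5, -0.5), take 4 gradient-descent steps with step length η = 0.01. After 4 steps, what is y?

-0.1940832

∇f = (6x + 2y + 2, 2x + 4y - 7)
(x₁, y₁) = (0.5, -0.5) − 0.01·(4, -8) = (0.46, -0.42)
(x₂, y₂) = (0.46, -0.42) − 0.01·(3.92, -7.76) = (0.4208, -0.3424)
(x₃, y₃) = (0.4208, -0.3424) − 0.01·(3.84, -7.528) = (0.3824, -0.26712)
(x₄, y₄) = (0.3824, -0.26712) − 0.01·(3.76016, -7.30368) = (0.3447984, -0.1940832)
y = -0.1940832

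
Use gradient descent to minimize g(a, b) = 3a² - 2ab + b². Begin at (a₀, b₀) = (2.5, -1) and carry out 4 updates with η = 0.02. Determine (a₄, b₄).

(1.39392128, -0.5450624)

∇g = (6a - 2b, -2a + 2b)
(a₁, b₁) = (2.5, -1) − 0.02·(17, -7) = (2.16, -0.86)
(a₂, b₂) = (2.16, -0.86) − 0.02·(14.68, -6.04) = (1.8664, -0.7392)
(a₃, b₃) = (1.8664, -0.7392) − 0.02·(12.6768, -5.2112) = (1.612864, -0.634976)
(a₄, b₄) = (1.612864, -0.634976) − 0.02·(10.947136, -4.49568) = (1.39392128, -0.5450624)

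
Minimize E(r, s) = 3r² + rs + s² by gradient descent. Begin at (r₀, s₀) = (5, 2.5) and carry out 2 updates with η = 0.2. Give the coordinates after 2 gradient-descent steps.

(0.2, 0.6)

∇E = (6r + s, r + 2s)
(r₁, s₁) = (5, 2.5) − 0.2·(32.5, 10) = (-1.5, 0.5)
(r₂, s₂) = (-1.5, 0.5) − 0.2·(-8.5, -0.5) = (0.2, 0.6)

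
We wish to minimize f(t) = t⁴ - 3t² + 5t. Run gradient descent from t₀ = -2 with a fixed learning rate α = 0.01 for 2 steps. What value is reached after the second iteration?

-1.757735

f′(t) = 4t³ - 6t + 5
t₁ = -2 − 0.01·(-15) = -1.85
t₂ = -1.85 − 0.01·(-9.2265) = -1.757735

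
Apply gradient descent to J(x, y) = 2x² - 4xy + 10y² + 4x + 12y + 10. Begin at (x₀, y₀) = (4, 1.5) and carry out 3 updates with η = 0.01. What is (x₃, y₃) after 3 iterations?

∇J = (4x - 4y + 4, -4x + 20y + 12)
Step 1: at (4, 1.5), ∇J = (14, 26) → (4, 1.5) − 0.01·(14, 26) = (3.86, 1.24)
Step 2: at (3.86, 1.24), ∇J = (14.48, 21.36) → (3.86, 1.24) − 0.01·(14.48, 21.36) = (3.7152, 1.0264)
Step 3: at (3.7152, 1.0264), ∇J = (14.7552, 17.6672) → (3.7152, 1.0264) − 0.01·(14.7552, 17.6672) = (3.567648, 0.849728)

(3.567648, 0.849728)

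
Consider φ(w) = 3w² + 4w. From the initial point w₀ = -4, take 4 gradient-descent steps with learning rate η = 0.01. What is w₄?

-3.2691632

φ′(w) = 6w + 4
w₁ = -4 − 0.01·(-20) = -3.8
w₂ = -3.8 − 0.01·(-18.8) = -3.612
w₃ = -3.612 − 0.01·(-17.672) = -3.43528
w₄ = -3.43528 − 0.01·(-16.61168) = -3.2691632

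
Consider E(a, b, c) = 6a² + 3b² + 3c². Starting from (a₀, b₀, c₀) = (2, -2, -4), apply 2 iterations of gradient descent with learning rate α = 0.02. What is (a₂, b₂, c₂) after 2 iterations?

(1.1552, -1.5488, -3.0976)

∇E = (12a, 6b, 6c)
(a₁, b₁, c₁) = (2, -2, -4) − 0.02·(24, -12, -24) = (1.52, -1.76, -3.52)
(a₂, b₂, c₂) = (1.52, -1.76, -3.52) − 0.02·(18.24, -10.56, -21.12) = (1.1552, -1.5488, -3.0976)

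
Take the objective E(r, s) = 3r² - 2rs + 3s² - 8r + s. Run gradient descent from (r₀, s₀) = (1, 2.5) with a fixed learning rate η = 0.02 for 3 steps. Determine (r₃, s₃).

(1.340928, 1.771776)

∇E = (6r - 2s - 8, -2r + 6s + 1)
Step 1: at (1, 2.5), ∇E = (-7, 14) → (1, 2.5) − 0.02·(-7, 14) = (1.14, 2.22)
Step 2: at (1.14, 2.22), ∇E = (-5.6, 12.04) → (1.14, 2.22) − 0.02·(-5.6, 12.04) = (1.252, 1.9792)
Step 3: at (1.252, 1.9792), ∇E = (-4.4464, 10.3712) → (1.252, 1.9792) − 0.02·(-4.4464, 10.3712) = (1.340928, 1.771776)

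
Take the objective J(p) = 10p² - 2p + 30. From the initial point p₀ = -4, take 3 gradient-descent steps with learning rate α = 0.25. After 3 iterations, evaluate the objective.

J′(p) = 20p - 2
p₁ = -4 − 0.25·(-82) = 16.5
p₂ = 16.5 − 0.25·328 = -65.5
p₃ = -65.5 − 0.25·(-1312) = 262.5
J(262.5) = 688567.5

688567.5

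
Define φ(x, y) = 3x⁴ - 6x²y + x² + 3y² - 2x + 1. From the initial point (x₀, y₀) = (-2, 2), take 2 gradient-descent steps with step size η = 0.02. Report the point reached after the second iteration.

(-1.15090688, 2.072768)

∇φ = (12x³ - 12xy + 2x - 2, -6x² + 6y)
Step 1: at (-2, 2), ∇φ = (-54, -12) → (-2, 2) − 0.02·(-54, -12) = (-0.92, 2.24)
Step 2: at (-0.92, 2.24), ∇φ = (11.545344, 8.3616) → (-0.92, 2.24) − 0.02·(11.545344, 8.3616) = (-1.15090688, 2.072768)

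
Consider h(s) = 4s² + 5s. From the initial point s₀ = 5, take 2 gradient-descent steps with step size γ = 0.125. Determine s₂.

h′(s) = 8s + 5
s₁ = 5 − 0.125·45 = -0.625
s₂ = -0.625 − 0.125·0 = -0.625

-0.625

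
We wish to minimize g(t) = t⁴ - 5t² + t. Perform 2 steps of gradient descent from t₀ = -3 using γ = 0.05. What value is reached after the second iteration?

1.102175

g′(t) = 4t³ - 10t + 1
Step 1: g′(-3) = -77; t₁ = -3 − 0.05·(-77) = 0.85
Step 2: g′(0.85) = -5.0435; t₂ = 0.85 − 0.05·(-5.0435) = 1.102175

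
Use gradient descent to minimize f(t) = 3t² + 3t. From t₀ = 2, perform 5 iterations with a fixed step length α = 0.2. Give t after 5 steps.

f′(t) = 6t + 3
t₁ = 2 − 0.2·15 = -1
t₂ = -1 − 0.2·(-3) = -0.4
t₃ = -0.4 − 0.2·0.6 = -0.52
t₄ = -0.52 − 0.2·(-0.12) = -0.496
t₅ = -0.496 − 0.2·0.024 = -0.5008

-0.5008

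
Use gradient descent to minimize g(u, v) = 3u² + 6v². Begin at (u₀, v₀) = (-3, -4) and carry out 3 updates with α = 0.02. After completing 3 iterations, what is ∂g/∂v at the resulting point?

∇g = (6u, 12v)
(u₁, v₁) = (-3, -4) − 0.02·(-18, -48) = (-2.64, -3.04)
(u₂, v₂) = (-2.64, -3.04) − 0.02·(-15.84, -36.48) = (-2.3232, -2.3104)
(u₃, v₃) = (-2.3232, -2.3104) − 0.02·(-13.9392, -27.7248) = (-2.044416, -1.755904)
∂g/∂v at (-2.044416, -1.755904) = -21.070848

-21.070848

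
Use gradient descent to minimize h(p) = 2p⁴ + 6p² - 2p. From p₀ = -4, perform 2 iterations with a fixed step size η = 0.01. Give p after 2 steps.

h′(p) = 8p³ + 12p - 2
Step 1: h′(-4) = -562; p₁ = -4 − 0.01·(-562) = 1.62
Step 2: h′(1.62) = 51.452224; p₂ = 1.62 − 0.01·51.452224 = 1.10547776

1.10547776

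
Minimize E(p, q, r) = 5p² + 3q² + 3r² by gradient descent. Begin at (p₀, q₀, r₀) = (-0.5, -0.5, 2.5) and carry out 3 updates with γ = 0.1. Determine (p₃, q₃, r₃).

(0, -0.032, 0.16)

∇E = (10p, 6q, 6r)
Step 1: at (-0.5, -0.5, 2.5), ∇E = (-5, -3, 15) → (-0.5, -0.5, 2.5) − 0.1·(-5, -3, 15) = (0, -0.2, 1)
Step 2: at (0, -0.2, 1), ∇E = (0, -1.2, 6) → (0, -0.2, 1) − 0.1·(0, -1.2, 6) = (0, -0.08, 0.4)
Step 3: at (0, -0.08, 0.4), ∇E = (0, -0.48, 2.4) → (0, -0.08, 0.4) − 0.1·(0, -0.48, 2.4) = (0, -0.032, 0.16)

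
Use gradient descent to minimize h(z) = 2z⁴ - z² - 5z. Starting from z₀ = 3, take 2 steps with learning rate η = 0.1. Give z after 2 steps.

h′(z) = 8z³ - 2z - 5
z₁ = 3 − 0.1·205 = -17.5
z₂ = -17.5 − 0.1·(-42845) = 4267

4267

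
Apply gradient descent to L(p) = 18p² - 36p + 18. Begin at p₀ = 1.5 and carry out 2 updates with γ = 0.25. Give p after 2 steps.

33

L′(p) = 36p - 36
Step 1: L′(1.5) = 18; p₁ = 1.5 − 0.25·18 = -3
Step 2: L′(-3) = -144; p₂ = -3 − 0.25·(-144) = 33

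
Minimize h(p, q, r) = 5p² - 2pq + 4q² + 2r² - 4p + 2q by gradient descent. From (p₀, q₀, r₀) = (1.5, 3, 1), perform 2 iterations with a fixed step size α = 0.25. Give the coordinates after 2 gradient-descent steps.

∇h = (10p - 2q - 4, -2p + 8q + 2, 4r)
(p₁, q₁, r₁) = (1.5, 3, 1) − 0.25·(5, 23, 4) = (0.25, -2.75, 0)
(p₂, q₂, r₂) = (0.25, -2.75, 0) − 0.25·(4, -20.5, 0) = (-0.75, 2.375, 0)

(-0.75, 2.375, 0)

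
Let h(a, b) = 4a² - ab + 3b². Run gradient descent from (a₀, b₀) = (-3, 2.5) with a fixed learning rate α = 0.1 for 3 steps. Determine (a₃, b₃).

(0.0245, 0.098)

∇h = (8a - b, -a + 6b)
(a₁, b₁) = (-3, 2.5) − 0.1·(-26.5, 18) = (-0.35, 0.7)
(a₂, b₂) = (-0.35, 0.7) − 0.1·(-3.5, 4.55) = (0, 0.245)
(a₃, b₃) = (0, 0.245) − 0.1·(-0.245, 1.47) = (0.0245, 0.098)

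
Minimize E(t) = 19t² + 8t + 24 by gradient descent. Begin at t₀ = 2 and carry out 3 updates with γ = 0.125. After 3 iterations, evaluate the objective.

258209.0966796875

E′(t) = 38t + 8
Step 1: E′(2) = 84; t₁ = 2 − 0.125·84 = -8.5
Step 2: E′(-8.5) = -315; t₂ = -8.5 − 0.125·(-315) = 30.875
Step 3: E′(30.875) = 1181.25; t₃ = 30.875 − 0.125·1181.25 = -116.78125
E(-116.78125) = 258209.0966796875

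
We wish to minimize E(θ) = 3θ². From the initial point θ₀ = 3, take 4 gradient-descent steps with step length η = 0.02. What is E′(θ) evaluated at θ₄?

10.79451648

E′(θ) = 6θ
θ₁ = 3 − 0.02·18 = 2.64
θ₂ = 2.64 − 0.02·15.84 = 2.3232
θ₃ = 2.3232 − 0.02·13.9392 = 2.044416
θ₄ = 2.044416 − 0.02·12.266496 = 1.79908608
E′(θ) at (1.79908608) = 10.79451648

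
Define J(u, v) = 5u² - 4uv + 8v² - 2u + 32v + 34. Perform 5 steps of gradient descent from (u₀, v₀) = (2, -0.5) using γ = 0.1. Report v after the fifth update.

-2.2536

∇J = (10u - 4v - 2, -4u + 16v + 32)
(u₁, v₁) = (2, -0.5) − 0.1·(20, 16) = (0, -2.1)
(u₂, v₂) = (0, -2.1) − 0.1·(6.4, -1.6) = (-0.64, -1.94)
(u₃, v₃) = (-0.64, -1.94) − 0.1·(-0.64, 3.52) = (-0.576, -2.292)
(u₄, v₄) = (-0.576, -2.292) − 0.1·(1.408, -2.368) = (-0.7168, -2.0552)
(u₅, v₅) = (-0.7168, -2.0552) − 0.1·(-0.9472, 1.984) = (-0.62208, -2.2536)
v = -2.2536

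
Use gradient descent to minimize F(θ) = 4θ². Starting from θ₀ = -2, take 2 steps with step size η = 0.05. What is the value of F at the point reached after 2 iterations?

F′(θ) = 8θ
Step 1: F′(-2) = -16; θ₁ = -2 − 0.05·(-16) = -1.2
Step 2: F′(-1.2) = -9.6; θ₂ = -1.2 − 0.05·(-9.6) = -0.72
F(-0.72) = 2.0736

2.0736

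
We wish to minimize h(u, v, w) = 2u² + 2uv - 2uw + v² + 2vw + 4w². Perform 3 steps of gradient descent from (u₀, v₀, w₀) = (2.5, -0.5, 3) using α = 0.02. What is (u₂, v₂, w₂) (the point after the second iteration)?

∇h = (4u + 2v - 2w, 2u + 2v + 2w, -2u + 2v + 8w)
(u₁, v₁, w₁) = (2.5, -0.5, 3) − 0.02·(3, 10, 18) = (2.44, -0.7, 2.64)
(u₂, v₂, w₂) = (2.44, -0.7, 2.64) − 0.02·(3.08, 8.76, 14.84) = (2.3784, -0.8752, 2.3432)

(2.3784, -0.8752, 2.3432)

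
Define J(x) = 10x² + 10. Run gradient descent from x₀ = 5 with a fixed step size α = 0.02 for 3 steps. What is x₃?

1.08

J′(x) = 20x
Step 1: J′(5) = 100; x₁ = 5 − 0.02·100 = 3
Step 2: J′(3) = 60; x₂ = 3 − 0.02·60 = 1.8
Step 3: J′(1.8) = 36; x₃ = 1.8 − 0.02·36 = 1.08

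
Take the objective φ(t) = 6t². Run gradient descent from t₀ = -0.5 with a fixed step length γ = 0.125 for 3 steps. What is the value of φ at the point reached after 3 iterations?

φ′(t) = 12t
t₁ = -0.5 − 0.125·(-6) = 0.25
t₂ = 0.25 − 0.125·3 = -0.125
t₃ = -0.125 − 0.125·(-1.5) = 0.0625
φ(0.0625) = 0.0234375

0.0234375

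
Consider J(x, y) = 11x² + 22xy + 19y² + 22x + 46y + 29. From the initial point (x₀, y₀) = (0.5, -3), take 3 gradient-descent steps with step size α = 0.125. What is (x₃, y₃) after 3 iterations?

∇J = (22x + 22y + 22, 22x + 38y + 46)
(x₁, y₁) = (0.5, -3) − 0.125·(-33, -57) = (4.625, 4.125)
(x₂, y₂) = (4.625, 4.125) − 0.125·(214.5, 304.5) = (-22.1875, -33.9375)
(x₃, y₃) = (-22.1875, -33.9375) − 0.125·(-1212.75, -1731.75) = (129.40625, 182.53125)

(129.40625, 182.53125)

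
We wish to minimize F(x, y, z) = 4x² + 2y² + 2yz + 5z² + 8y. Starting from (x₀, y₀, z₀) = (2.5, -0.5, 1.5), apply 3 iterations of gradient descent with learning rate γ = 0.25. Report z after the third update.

∇F = (8x, 4y + 2z + 8, 2y + 10z)
Step 1: at (2.5, -0.5, 1.5), ∇F = (20, 9, 14) → (2.5, -0.5, 1.5) − 0.25·(20, 9, 14) = (-2.5, -2.75, -2)
Step 2: at (-2.5, -2.75, -2), ∇F = (-20, -7, -25.5) → (-2.5, -2.75, -2) − 0.25·(-20, -7, -25.5) = (2.5, -1, 4.375)
Step 3: at (2.5, -1, 4.375), ∇F = (20, 12.75, 41.75) → (2.5, -1, 4.375) − 0.25·(20, 12.75, 41.75) = (-2.5, -4.1875, -6.0625)
z = -6.0625

-6.0625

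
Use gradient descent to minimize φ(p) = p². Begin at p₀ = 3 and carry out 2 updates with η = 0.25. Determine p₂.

φ′(p) = 2p
p₁ = 3 − 0.25·6 = 1.5
p₂ = 1.5 − 0.25·3 = 0.75

0.75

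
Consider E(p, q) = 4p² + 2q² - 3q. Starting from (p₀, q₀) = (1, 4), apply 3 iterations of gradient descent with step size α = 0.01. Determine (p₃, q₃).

(0.778688, 3.625392)

∇E = (8p, 4q - 3)
(p₁, q₁) = (1, 4) − 0.01·(8, 13) = (0.92, 3.87)
(p₂, q₂) = (0.92, 3.87) − 0.01·(7.36, 12.48) = (0.8464, 3.7452)
(p₃, q₃) = (0.8464, 3.7452) − 0.01·(6.7712, 11.9808) = (0.778688, 3.625392)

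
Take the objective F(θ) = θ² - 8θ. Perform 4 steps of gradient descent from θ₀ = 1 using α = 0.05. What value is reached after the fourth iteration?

F′(θ) = 2θ - 8
Step 1: F′(1) = -6; θ₁ = 1 − 0.05·(-6) = 1.3
Step 2: F′(1.3) = -5.4; θ₂ = 1.3 − 0.05·(-5.4) = 1.57
Step 3: F′(1.57) = -4.86; θ₃ = 1.57 − 0.05·(-4.86) = 1.813
Step 4: F′(1.813) = -4.374; θ₄ = 1.813 − 0.05·(-4.374) = 2.0317

2.0317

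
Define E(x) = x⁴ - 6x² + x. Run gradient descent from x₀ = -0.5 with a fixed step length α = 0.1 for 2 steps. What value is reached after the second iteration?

-2.02165

E′(x) = 4x³ - 12x + 1
x₁ = -0.5 − 0.1·6.5 = -1.15
x₂ = -1.15 − 0.1·8.7165 = -2.02165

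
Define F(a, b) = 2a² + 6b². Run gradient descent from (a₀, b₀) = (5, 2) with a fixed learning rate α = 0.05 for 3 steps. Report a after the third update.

∇F = (4a, 12b)
(a₁, b₁) = (5, 2) − 0.05·(20, 24) = (4, 0.8)
(a₂, b₂) = (4, 0.8) − 0.05·(16, 9.6) = (3.2, 0.32)
(a₃, b₃) = (3.2, 0.32) − 0.05·(12.8, 3.84) = (2.56, 0.128)
a = 2.56

2.56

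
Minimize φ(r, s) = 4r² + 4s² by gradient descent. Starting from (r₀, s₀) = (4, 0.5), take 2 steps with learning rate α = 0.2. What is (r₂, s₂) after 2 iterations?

(1.44, 0.18)

∇φ = (8r, 8s)
Step 1: at (4, 0.5), ∇φ = (32, 4) → (4, 0.5) − 0.2·(32, 4) = (-2.4, -0.3)
Step 2: at (-2.4, -0.3), ∇φ = (-19.2, -2.4) → (-2.4, -0.3) − 0.2·(-19.2, -2.4) = (1.44, 0.18)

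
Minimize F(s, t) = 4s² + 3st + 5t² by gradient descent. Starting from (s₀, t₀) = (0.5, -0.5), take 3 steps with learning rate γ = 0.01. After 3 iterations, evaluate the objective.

∇F = (8s + 3t, 3s + 10t)
Step 1: at (0.5, -0.5), ∇F = (2.5, -3.5) → (0.5, -0.5) − 0.01·(2.5, -3.5) = (0.475, -0.465)
Step 2: at (0.475, -0.465), ∇F = (2.405, -3.225) → (0.475, -0.465) − 0.01·(2.405, -3.225) = (0.45095, -0.43275)
Step 3: at (0.45095, -0.43275), ∇F = (2.30935, -2.97465) → (0.45095, -0.43275) − 0.01·(2.30935, -2.97465) = (0.4278565, -0.4030035)
F(0.4278565, -0.4030035) = 1.027020842437

1.027020842437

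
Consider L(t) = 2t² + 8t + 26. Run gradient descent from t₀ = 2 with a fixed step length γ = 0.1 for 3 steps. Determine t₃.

L′(t) = 4t + 8
t₁ = 2 − 0.1·16 = 0.4
t₂ = 0.4 − 0.1·9.6 = -0.56
t₃ = -0.56 − 0.1·5.76 = -1.136

-1.136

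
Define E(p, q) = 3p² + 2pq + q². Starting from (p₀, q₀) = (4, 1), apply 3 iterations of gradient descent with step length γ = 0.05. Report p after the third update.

1.27

∇E = (6p + 2q, 2p + 2q)
(p₁, q₁) = (4, 1) − 0.05·(26, 10) = (2.7, 0.5)
(p₂, q₂) = (2.7, 0.5) − 0.05·(17.2, 6.4) = (1.84, 0.18)
(p₃, q₃) = (1.84, 0.18) − 0.05·(11.4, 4.04) = (1.27, -0.022)
p = 1.27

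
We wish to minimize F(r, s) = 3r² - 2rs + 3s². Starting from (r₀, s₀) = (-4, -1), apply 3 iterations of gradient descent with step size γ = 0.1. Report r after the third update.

-0.552

∇F = (6r - 2s, -2r + 6s)
(r₁, s₁) = (-4, -1) − 0.1·(-22, 2) = (-1.8, -1.2)
(r₂, s₂) = (-1.8, -1.2) − 0.1·(-8.4, -3.6) = (-0.96, -0.84)
(r₃, s₃) = (-0.96, -0.84) − 0.1·(-4.08, -3.12) = (-0.552, -0.528)
r = -0.552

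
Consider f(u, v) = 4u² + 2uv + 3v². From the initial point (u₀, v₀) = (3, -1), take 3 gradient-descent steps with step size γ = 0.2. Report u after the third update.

∇f = (8u + 2v, 2u + 6v)
(u₁, v₁) = (3, -1) − 0.2·(22, 0) = (-1.4, -1)
(u₂, v₂) = (-1.4, -1) − 0.2·(-13.2, -8.8) = (1.24, 0.76)
(u₃, v₃) = (1.24, 0.76) − 0.2·(11.44, 7.04) = (-1.048, -0.648)
u = -1.048

-1.048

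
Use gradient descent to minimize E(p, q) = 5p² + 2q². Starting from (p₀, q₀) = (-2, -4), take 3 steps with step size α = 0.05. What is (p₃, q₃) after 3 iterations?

(-0.25, -2.048)

∇E = (10p, 4q)
(p₁, q₁) = (-2, -4) − 0.05·(-20, -16) = (-1, -3.2)
(p₂, q₂) = (-1, -3.2) − 0.05·(-10, -12.8) = (-0.5, -2.56)
(p₃, q₃) = (-0.5, -2.56) − 0.05·(-5, -10.24) = (-0.25, -2.048)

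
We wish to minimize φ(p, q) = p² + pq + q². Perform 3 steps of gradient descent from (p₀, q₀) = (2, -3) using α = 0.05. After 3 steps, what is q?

∇φ = (2p + q, p + 2q)
(p₁, q₁) = (2, -3) − 0.05·(1, -4) = (1.95, -2.8)
(p₂, q₂) = (1.95, -2.8) − 0.05·(1.1, -3.65) = (1.895, -2.6175)
(p₃, q₃) = (1.895, -2.6175) − 0.05·(1.1725, -3.34) = (1.836375, -2.4505)
q = -2.4505

-2.4505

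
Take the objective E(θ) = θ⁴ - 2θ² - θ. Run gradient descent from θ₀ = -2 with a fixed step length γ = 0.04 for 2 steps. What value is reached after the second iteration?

-0.96

E′(θ) = 4θ³ - 4θ - 1
Step 1: E′(-2) = -25; θ₁ = -2 − 0.04·(-25) = -1
Step 2: E′(-1) = -1; θ₂ = -1 − 0.04·(-1) = -0.96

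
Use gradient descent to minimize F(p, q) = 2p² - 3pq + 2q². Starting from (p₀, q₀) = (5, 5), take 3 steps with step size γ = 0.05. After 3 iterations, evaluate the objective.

∇F = (4p - 3q, -3p + 4q)
(p₁, q₁) = (5, 5) − 0.05·(5, 5) = (4.75, 4.75)
(p₂, q₂) = (4.75, 4.75) − 0.05·(4.75, 4.75) = (4.5125, 4.5125)
(p₃, q₃) = (4.5125, 4.5125) − 0.05·(4.5125, 4.5125) = (4.286875, 4.286875)
F(4.286875, 4.286875) = 18.377297265625

18.377297265625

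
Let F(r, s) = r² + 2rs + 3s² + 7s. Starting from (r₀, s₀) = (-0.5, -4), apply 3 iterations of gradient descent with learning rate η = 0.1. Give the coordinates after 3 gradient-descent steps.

(0.94, -1.516)

∇F = (2r + 2s, 2r + 6s + 7)
(r₁, s₁) = (-0.5, -4) − 0.1·(-9, -18) = (0.4, -2.2)
(r₂, s₂) = (0.4, -2.2) − 0.1·(-3.6, -5.4) = (0.76, -1.66)
(r₃, s₃) = (0.76, -1.66) − 0.1·(-1.8, -1.44) = (0.94, -1.516)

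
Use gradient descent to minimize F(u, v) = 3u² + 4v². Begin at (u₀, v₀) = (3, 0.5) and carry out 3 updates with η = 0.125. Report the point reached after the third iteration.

∇F = (6u, 8v)
Step 1: at (3, 0.5), ∇F = (18, 4) → (3, 0.5) − 0.125·(18, 4) = (0.75, 0)
Step 2: at (0.75, 0), ∇F = (4.5, 0) → (0.75, 0) − 0.125·(4.5, 0) = (0.1875, 0)
Step 3: at (0.1875, 0), ∇F = (1.125, 0) → (0.1875, 0) − 0.125·(1.125, 0) = (0.046875, 0)

(0.046875, 0)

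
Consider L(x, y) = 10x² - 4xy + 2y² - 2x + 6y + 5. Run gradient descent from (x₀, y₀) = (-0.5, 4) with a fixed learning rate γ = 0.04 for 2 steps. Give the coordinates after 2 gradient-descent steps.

∇L = (20x - 4y - 2, -4x + 4y + 6)
(x₁, y₁) = (-0.5, 4) − 0.04·(-28, 24) = (0.62, 3.04)
(x₂, y₂) = (0.62, 3.04) − 0.04·(-1.76, 15.68) = (0.6904, 2.4128)

(0.6904, 2.4128)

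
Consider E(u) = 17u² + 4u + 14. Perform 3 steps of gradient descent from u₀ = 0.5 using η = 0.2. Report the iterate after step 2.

E′(u) = 34u + 4
Step 1: E′(0.5) = 21; u₁ = 0.5 − 0.2·21 = -3.7
Step 2: E′(-3.7) = -121.8; u₂ = -3.7 − 0.2·(-121.8) = 20.66

20.66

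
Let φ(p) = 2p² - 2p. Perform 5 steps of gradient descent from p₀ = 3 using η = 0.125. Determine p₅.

φ′(p) = 4p - 2
p₁ = 3 − 0.125·10 = 1.75
p₂ = 1.75 − 0.125·5 = 1.125
p₃ = 1.125 − 0.125·2.5 = 0.8125
p₄ = 0.8125 − 0.125·1.25 = 0.65625
p₅ = 0.65625 − 0.125·0.625 = 0.578125

0.578125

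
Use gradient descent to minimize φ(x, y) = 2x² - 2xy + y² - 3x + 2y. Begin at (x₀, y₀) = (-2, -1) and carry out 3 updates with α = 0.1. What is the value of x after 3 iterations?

∇φ = (4x - 2y - 3, -2x + 2y + 2)
Step 1: at (-2, -1), ∇φ = (-9, 4) → (-2, -1) − 0.1·(-9, 4) = (-1.1, -1.4)
Step 2: at (-1.1, -1.4), ∇φ = (-4.6, 1.4) → (-1.1, -1.4) − 0.1·(-4.6, 1.4) = (-0.64, -1.54)
Step 3: at (-0.64, -1.54), ∇φ = (-2.48, 0.2) → (-0.64, -1.54) − 0.1·(-2.48, 0.2) = (-0.392, -1.56)
x = -0.392

-0.392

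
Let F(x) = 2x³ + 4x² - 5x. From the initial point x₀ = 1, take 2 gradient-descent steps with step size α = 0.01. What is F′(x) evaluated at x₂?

F′(x) = 6x² + 8x - 5
Step 1: F′(1) = 9; x₁ = 1 − 0.01·9 = 0.91
Step 2: F′(0.91) = 7.2486; x₂ = 0.91 − 0.01·7.2486 = 0.837514
F′(x) at (0.837514) = 5.908690201176

5.908690201176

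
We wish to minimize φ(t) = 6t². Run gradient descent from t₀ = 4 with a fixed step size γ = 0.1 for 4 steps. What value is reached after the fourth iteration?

0.0064

φ′(t) = 12t
t₁ = 4 − 0.1·48 = -0.8
t₂ = -0.8 − 0.1·(-9.6) = 0.16
t₃ = 0.16 − 0.1·1.92 = -0.032
t₄ = -0.032 − 0.1·(-0.384) = 0.0064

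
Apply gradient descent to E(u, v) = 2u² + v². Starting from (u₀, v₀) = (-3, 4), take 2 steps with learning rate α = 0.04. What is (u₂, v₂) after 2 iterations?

(-2.1168, 3.3856)

∇E = (4u, 2v)
(u₁, v₁) = (-3, 4) − 0.04·(-12, 8) = (-2.52, 3.68)
(u₂, v₂) = (-2.52, 3.68) − 0.04·(-10.08, 7.36) = (-2.1168, 3.3856)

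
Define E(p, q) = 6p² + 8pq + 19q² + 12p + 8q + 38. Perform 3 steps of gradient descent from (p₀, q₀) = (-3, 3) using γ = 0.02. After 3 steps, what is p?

-2.3728

∇E = (12p + 8q + 12, 8p + 38q + 8)
(p₁, q₁) = (-3, 3) − 0.02·(0, 98) = (-3, 1.04)
(p₂, q₂) = (-3, 1.04) − 0.02·(-15.68, 23.52) = (-2.6864, 0.5696)
(p₃, q₃) = (-2.6864, 0.5696) − 0.02·(-15.68, 8.1536) = (-2.3728, 0.406528)
p = -2.3728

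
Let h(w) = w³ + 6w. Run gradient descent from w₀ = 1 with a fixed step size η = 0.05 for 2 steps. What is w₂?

0.204625

h′(w) = 3w² + 6
Step 1: h′(1) = 9; w₁ = 1 − 0.05·9 = 0.55
Step 2: h′(0.55) = 6.9075; w₂ = 0.55 − 0.05·6.9075 = 0.204625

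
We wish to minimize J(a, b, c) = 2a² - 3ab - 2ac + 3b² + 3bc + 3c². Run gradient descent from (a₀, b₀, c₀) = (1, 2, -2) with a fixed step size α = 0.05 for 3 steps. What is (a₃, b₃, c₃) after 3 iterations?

∇J = (4a - 3b - 2c, -3a + 6b + 3c, -2a + 3b + 6c)
Step 1: at (1, 2, -2), ∇J = (2, 3, -8) → (1, 2, -2) − 0.05·(2, 3, -8) = (0.9, 1.85, -1.6)
Step 2: at (0.9, 1.85, -1.6), ∇J = (1.25, 3.6, -5.85) → (0.9, 1.85, -1.6) − 0.05·(1.25, 3.6, -5.85) = (0.8375, 1.67, -1.3075)
Step 3: at (0.8375, 1.67, -1.3075), ∇J = (0.955, 3.585, -4.51) → (0.8375, 1.67, -1.3075) − 0.05·(0.955, 3.585, -4.51) = (0.78975, 1.49075, -1.082)

(0.78975, 1.49075, -1.082)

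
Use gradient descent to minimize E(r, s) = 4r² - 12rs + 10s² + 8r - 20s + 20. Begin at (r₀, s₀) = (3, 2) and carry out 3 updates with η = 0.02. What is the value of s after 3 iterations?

2.551936

∇E = (8r - 12s + 8, -12r + 20s - 20)
Step 1: at (3, 2), ∇E = (8, -16) → (3, 2) − 0.02·(8, -16) = (2.84, 2.32)
Step 2: at (2.84, 2.32), ∇E = (2.88, -7.68) → (2.84, 2.32) − 0.02·(2.88, -7.68) = (2.7824, 2.4736)
Step 3: at (2.7824, 2.4736), ∇E = (0.576, -3.9168) → (2.7824, 2.4736) − 0.02·(0.576, -3.9168) = (2.77088, 2.551936)
s = 2.551936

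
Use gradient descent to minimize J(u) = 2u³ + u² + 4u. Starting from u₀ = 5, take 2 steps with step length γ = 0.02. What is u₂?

J′(u) = 6u² + 2u + 4
u₁ = 5 − 0.02·164 = 1.72
u₂ = 1.72 − 0.02·25.1904 = 1.216192

1.216192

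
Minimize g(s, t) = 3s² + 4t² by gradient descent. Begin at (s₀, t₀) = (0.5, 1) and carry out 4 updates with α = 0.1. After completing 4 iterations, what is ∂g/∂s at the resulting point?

0.0768

∇g = (6s, 8t)
Step 1: at (0.5, 1), ∇g = (3, 8) → (0.5, 1) − 0.1·(3, 8) = (0.2, 0.2)
Step 2: at (0.2, 0.2), ∇g = (1.2, 1.6) → (0.2, 0.2) − 0.1·(1.2, 1.6) = (0.08, 0.04)
Step 3: at (0.08, 0.04), ∇g = (0.48, 0.32) → (0.08, 0.04) − 0.1·(0.48, 0.32) = (0.032, 0.008)
Step 4: at (0.032, 0.008), ∇g = (0.192, 0.064) → (0.032, 0.008) − 0.1·(0.192, 0.064) = (0.0128, 0.0016)
∂g/∂s at (0.0128, 0.0016) = 0.0768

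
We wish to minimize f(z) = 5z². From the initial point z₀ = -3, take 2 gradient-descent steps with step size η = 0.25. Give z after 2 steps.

-6.75

f′(z) = 10z
Step 1: f′(-3) = -30; z₁ = -3 − 0.25·(-30) = 4.5
Step 2: f′(4.5) = 45; z₂ = 4.5 − 0.25·45 = -6.75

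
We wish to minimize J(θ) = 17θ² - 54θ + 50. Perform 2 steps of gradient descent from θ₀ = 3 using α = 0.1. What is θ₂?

9.72

J′(θ) = 34θ - 54
θ₁ = 3 − 0.1·48 = -1.8
θ₂ = -1.8 − 0.1·(-115.2) = 9.72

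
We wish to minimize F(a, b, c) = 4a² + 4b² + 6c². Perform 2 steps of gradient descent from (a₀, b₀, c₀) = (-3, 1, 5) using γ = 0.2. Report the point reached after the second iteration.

(-1.08, 0.36, 9.8)

∇F = (8a, 8b, 12c)
Step 1: at (-3, 1, 5), ∇F = (-24, 8, 60) → (-3, 1, 5) − 0.2·(-24, 8, 60) = (1.8, -0.6, -7)
Step 2: at (1.8, -0.6, -7), ∇F = (14.4, -4.8, -84) → (1.8, -0.6, -7) − 0.2·(14.4, -4.8, -84) = (-1.08, 0.36, 9.8)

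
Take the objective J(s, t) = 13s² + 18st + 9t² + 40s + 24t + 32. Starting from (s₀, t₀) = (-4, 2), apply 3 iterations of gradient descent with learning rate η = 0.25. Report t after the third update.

∇J = (26s + 18t + 40, 18s + 18t + 24)
(s₁, t₁) = (-4, 2) − 0.25·(-28, -12) = (3, 5)
(s₂, t₂) = (3, 5) − 0.25·(208, 168) = (-49, -37)
(s₃, t₃) = (-49, -37) − 0.25·(-1900, -1524) = (426, 344)
t = 344

344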